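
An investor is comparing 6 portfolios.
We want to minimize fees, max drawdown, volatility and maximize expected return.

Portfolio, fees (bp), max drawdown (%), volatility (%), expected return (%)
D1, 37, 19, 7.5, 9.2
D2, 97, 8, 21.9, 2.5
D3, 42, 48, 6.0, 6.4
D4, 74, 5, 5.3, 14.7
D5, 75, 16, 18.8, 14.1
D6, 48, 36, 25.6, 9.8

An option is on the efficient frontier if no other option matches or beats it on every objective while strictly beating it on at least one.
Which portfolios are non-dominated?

D1: not dominated (best fees).
D2: dominated by D4 (fees 74≤97, max drawdown 5≤8, volatility 5.3≤21.9, expected return 14.7≥2.5).
D3: not dominated.
D4: not dominated (best max drawdown).
D5: dominated by D4 (fees 74≤75, max drawdown 5≤16, volatility 5.3≤18.8, expected return 14.7≥14.1).
D6: not dominated.

D1, D3, D4, D6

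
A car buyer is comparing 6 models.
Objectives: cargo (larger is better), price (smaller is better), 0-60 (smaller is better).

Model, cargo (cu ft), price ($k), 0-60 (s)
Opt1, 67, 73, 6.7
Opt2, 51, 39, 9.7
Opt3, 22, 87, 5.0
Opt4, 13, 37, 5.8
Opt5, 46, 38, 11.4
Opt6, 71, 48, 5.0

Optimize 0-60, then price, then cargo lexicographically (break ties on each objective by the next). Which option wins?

First minimize 0-60: best is 5.0, kept {Opt3, Opt6}.
Then minimize price: best is 48, kept {Opt6}.

Opt6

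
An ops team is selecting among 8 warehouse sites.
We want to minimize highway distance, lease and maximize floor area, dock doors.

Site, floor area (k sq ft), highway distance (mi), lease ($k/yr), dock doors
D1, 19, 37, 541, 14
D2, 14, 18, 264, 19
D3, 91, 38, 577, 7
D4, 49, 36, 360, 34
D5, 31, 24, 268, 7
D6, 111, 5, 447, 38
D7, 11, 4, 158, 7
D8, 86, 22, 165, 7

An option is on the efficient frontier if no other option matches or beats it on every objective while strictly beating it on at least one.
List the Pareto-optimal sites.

D2, D4, D6, D7, D8

D1: dominated by D4 (floor area 49≥19, highway distance 36≤37, lease 360≤541, dock doors 34≥14).
D2: not dominated.
D3: dominated by D6 (floor area 111≥91, highway distance 5≤38, lease 447≤577, dock doors 38≥7).
D4: not dominated.
D5: dominated by D8 (floor area 86≥31, highway distance 22≤24, lease 165≤268, dock doors 7≥7).
D6: not dominated (best floor area).
D7: not dominated (best highway distance).
D8: not dominated.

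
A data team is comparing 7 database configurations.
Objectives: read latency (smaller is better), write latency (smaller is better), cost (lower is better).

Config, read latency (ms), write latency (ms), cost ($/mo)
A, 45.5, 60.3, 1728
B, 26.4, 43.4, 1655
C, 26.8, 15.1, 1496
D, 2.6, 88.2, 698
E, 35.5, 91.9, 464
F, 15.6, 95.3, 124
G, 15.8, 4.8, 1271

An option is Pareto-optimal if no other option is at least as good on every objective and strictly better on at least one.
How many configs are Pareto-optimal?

A: dominated by B (read latency 26.4≤45.5, write latency 43.4≤60.3, cost 1655≤1728).
B: dominated by G (read latency 15.8≤26.4, write latency 4.8≤43.4, cost 1271≤1655).
C: dominated by G (read latency 15.8≤26.8, write latency 4.8≤15.1, cost 1271≤1496).
D: not dominated (best read latency).
E: not dominated.
F: not dominated (best cost).
G: not dominated (best write latency).
Pareto-optimal: D, E, F, G → 4.

4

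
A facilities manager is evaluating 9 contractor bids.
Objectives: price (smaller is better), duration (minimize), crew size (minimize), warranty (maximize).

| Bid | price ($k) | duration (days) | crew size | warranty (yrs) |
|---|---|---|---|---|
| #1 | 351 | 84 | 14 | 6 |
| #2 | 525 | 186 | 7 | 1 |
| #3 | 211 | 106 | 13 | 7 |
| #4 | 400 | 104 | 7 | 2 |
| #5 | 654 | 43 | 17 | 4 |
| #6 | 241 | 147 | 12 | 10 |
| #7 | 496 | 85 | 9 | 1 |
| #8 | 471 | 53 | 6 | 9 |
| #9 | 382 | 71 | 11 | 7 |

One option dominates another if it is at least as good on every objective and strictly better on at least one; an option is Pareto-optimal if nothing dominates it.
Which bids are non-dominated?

#1: not dominated.
#2: dominated by #4 (price 400≤525, duration 104≤186, crew size 7≤7, warranty 2≥1).
#3: not dominated (best price).
#4: not dominated.
#5: not dominated (best duration).
#6: not dominated (best warranty).
#7: dominated by #8 (price 471≤496, duration 53≤85, crew size 6≤9, warranty 9≥1).
#8: not dominated (best crew size).
#9: not dominated.

#1, #3, #4, #5, #6, #8, #9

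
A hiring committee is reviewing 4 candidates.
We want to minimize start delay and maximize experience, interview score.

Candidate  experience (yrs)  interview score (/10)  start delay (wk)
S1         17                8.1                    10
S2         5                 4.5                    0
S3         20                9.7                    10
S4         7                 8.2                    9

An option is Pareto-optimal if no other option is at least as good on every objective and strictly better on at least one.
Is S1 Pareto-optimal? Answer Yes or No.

No

S3 vs S1: experience 20≥17, interview score 9.7≥8.1, start delay 10≤10 — S3 is at least as good on every objective and strictly better on at least one, so S3 dominates S1.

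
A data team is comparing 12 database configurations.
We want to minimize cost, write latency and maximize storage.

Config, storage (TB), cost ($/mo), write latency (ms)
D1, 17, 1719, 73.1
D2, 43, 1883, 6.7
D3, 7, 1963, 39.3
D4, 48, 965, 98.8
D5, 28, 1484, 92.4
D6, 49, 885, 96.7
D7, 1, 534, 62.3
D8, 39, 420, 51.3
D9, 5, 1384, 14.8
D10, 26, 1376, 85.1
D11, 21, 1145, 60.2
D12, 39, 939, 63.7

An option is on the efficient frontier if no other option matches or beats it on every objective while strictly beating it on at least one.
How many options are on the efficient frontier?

4

D1: dominated by D8 (storage 39≥17, cost 420≤1719, write latency 51.3≤73.1).
D2: not dominated (best write latency).
D3: dominated by D2 (storage 43≥7, cost 1883≤1963, write latency 6.7≤39.3).
D4: dominated by D6 (storage 49≥48, cost 885≤965, write latency 96.7≤98.8).
D5: dominated by D8 (storage 39≥28, cost 420≤1484, write latency 51.3≤92.4).
D6: not dominated (best storage).
D7: dominated by D8 (storage 39≥1, cost 420≤534, write latency 51.3≤62.3).
D8: not dominated (best cost).
D9: not dominated.
D10: dominated by D8 (storage 39≥26, cost 420≤1376, write latency 51.3≤85.1).
D11: dominated by D8 (storage 39≥21, cost 420≤1145, write latency 51.3≤60.2).
D12: dominated by D8 (storage 39≥39, cost 420≤939, write latency 51.3≤63.7).
Pareto-optimal: D2, D6, D8, D9 → 4.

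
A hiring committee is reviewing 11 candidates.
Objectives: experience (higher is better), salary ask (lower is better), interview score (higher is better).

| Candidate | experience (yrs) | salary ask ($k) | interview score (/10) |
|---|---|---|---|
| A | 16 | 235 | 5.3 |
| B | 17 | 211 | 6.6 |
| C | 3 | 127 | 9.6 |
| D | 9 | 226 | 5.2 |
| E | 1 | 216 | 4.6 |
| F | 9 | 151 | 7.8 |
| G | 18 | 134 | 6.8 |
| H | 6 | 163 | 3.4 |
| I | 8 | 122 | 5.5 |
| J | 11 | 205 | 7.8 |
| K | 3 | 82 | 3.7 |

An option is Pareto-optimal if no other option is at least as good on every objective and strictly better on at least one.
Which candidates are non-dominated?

A: dominated by B (experience 17≥16, salary ask 211≤235, interview score 6.6≥5.3).
B: dominated by G (experience 18≥17, salary ask 134≤211, interview score 6.8≥6.6).
C: not dominated (best interview score).
D: dominated by B (experience 17≥9, salary ask 211≤226, interview score 6.6≥5.2).
E: dominated by B (experience 17≥1, salary ask 211≤216, interview score 6.6≥4.6).
F: not dominated.
G: not dominated (best experience).
H: dominated by F (experience 9≥6, salary ask 151≤163, interview score 7.8≥3.4).
I: not dominated.
J: not dominated.
K: not dominated (best salary ask).

C, F, G, I, J, K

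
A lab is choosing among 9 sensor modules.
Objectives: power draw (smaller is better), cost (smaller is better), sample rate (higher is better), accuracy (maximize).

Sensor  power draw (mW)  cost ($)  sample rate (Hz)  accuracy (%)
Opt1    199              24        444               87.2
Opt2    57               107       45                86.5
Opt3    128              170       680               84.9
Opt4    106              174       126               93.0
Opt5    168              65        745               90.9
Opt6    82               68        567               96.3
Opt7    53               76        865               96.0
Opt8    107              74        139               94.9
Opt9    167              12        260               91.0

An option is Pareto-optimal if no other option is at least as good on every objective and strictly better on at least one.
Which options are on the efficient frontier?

Opt1, Opt5, Opt6, Opt7, Opt9

Opt1: not dominated.
Opt2: dominated by Opt7 (power draw 53≤57, cost 76≤107, sample rate 865≥45, accuracy 96.0≥86.5).
Opt3: dominated by Opt7 (power draw 53≤128, cost 76≤170, sample rate 865≥680, accuracy 96.0≥84.9).
Opt4: dominated by Opt6 (power draw 82≤106, cost 68≤174, sample rate 567≥126, accuracy 96.3≥93.0).
Opt5: not dominated.
Opt6: not dominated (best accuracy).
Opt7: not dominated (best power draw).
Opt8: dominated by Opt6 (power draw 82≤107, cost 68≤74, sample rate 567≥139, accuracy 96.3≥94.9).
Opt9: not dominated (best cost).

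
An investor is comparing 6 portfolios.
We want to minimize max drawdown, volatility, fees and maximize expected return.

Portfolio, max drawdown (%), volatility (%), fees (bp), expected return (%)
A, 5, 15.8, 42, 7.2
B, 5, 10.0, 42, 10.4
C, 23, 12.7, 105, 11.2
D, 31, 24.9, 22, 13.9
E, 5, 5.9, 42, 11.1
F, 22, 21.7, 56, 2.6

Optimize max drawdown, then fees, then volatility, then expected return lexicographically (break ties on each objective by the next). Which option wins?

First minimize max drawdown: best is 5, kept {A, B, E}.
Then minimize fees: best is 42, kept {A, B, E}.
Then minimize volatility: best is 5.9, kept {E}.

E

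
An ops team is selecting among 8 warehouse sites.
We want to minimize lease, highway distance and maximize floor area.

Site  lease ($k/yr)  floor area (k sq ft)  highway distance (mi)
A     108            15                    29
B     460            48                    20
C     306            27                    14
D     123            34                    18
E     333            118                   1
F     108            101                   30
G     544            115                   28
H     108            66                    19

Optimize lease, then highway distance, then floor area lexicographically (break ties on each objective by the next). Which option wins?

First minimize lease: best is 108, kept {A, F, H}.
Then minimize highway distance: best is 19, kept {H}.

H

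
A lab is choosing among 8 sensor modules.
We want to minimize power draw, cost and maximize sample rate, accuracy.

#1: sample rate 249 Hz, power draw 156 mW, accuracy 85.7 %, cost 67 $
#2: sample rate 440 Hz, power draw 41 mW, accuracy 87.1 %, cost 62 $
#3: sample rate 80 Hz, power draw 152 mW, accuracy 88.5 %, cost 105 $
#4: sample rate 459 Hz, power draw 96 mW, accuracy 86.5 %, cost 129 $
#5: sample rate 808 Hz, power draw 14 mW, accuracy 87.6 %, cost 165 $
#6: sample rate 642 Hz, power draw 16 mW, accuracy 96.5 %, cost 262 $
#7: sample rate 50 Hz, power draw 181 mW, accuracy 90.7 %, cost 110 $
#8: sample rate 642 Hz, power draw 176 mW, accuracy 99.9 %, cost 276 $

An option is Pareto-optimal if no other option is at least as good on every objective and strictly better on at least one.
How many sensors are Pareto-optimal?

7

#1: dominated by #2 (sample rate 440≥249, power draw 41≤156, accuracy 87.1≥85.7, cost 62≤67).
#2: not dominated (best cost).
#3: not dominated.
#4: not dominated.
#5: not dominated (best sample rate).
#6: not dominated.
#7: not dominated.
#8: not dominated (best accuracy).
Pareto-optimal: #2, #3, #4, #5, #6, #7, #8 → 7.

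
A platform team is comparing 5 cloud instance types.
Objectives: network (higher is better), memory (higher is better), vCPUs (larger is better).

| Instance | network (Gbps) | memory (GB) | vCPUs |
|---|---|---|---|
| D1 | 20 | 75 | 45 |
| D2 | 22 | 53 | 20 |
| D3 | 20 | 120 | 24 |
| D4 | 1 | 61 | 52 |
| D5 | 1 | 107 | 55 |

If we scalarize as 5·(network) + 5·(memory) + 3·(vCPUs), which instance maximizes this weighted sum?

D1: 5·20 + 5·75 + 3·45 = 610
D2: 5·22 + 5·53 + 3·20 = 435
D3: 5·20 + 5·120 + 3·24 = 772
D4: 5·1 + 5·61 + 3·52 = 466
D5: 5·1 + 5·107 + 3·55 = 705
Highest: D3 at 772.

D3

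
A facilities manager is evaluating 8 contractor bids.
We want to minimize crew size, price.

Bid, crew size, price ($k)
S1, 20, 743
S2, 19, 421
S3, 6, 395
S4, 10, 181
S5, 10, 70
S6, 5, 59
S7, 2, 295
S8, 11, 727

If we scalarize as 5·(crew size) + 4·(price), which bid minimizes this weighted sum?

S1: 5·20 + 4·743 = 3072
S2: 5·19 + 4·421 = 1779
S3: 5·6 + 4·395 = 1610
S4: 5·10 + 4·181 = 774
S5: 5·10 + 4·70 = 330
S6: 5·5 + 4·59 = 261
S7: 5·2 + 4·295 = 1190
S8: 5·11 + 4·727 = 2963
Lowest: S6 at 261.

S6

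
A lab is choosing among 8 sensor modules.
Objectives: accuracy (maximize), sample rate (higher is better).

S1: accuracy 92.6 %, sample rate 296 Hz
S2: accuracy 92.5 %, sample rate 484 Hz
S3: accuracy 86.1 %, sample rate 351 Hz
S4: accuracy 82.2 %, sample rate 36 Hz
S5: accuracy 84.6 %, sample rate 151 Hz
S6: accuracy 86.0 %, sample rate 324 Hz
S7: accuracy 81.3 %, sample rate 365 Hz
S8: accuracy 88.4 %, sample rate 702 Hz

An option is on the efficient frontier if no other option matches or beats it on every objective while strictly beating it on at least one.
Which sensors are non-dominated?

S1, S2, S8

S1: not dominated (best accuracy).
S2: not dominated.
S3: dominated by S2 (accuracy 92.5≥86.1, sample rate 484≥351).
S4: dominated by S1 (accuracy 92.6≥82.2, sample rate 296≥36).
S5: dominated by S1 (accuracy 92.6≥84.6, sample rate 296≥151).
S6: dominated by S2 (accuracy 92.5≥86.0, sample rate 484≥324).
S7: dominated by S2 (accuracy 92.5≥81.3, sample rate 484≥365).
S8: not dominated (best sample rate).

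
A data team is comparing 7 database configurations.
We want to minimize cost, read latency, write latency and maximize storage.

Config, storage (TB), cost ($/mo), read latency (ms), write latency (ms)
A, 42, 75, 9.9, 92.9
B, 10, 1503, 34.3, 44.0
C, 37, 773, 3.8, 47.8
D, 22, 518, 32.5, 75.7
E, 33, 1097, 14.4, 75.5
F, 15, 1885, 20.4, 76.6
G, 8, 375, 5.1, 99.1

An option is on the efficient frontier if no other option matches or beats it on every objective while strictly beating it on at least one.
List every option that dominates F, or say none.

C, E

C: storage 37≥15, cost 773≤1885, read latency 3.8≤20.4, write latency 47.8≤76.6 — dominates F.
E: storage 33≥15, cost 1097≤1885, read latency 14.4≤20.4, write latency 75.5≤76.6 — dominates F.
Others (A, B, D, G) are each worse than F on at least one objective.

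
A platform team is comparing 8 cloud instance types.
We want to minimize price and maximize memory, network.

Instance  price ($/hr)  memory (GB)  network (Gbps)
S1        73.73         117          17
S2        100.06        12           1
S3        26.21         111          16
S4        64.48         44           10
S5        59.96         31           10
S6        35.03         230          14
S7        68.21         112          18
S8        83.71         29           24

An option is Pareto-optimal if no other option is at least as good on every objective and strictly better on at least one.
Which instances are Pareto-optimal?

S1, S3, S6, S7, S8

S1: not dominated.
S2: dominated by S1 (price 73.73≤100.06, memory 117≥12, network 17≥1).
S3: not dominated (best price).
S4: dominated by S3 (price 26.21≤64.48, memory 111≥44, network 16≥10).
S5: dominated by S3 (price 26.21≤59.96, memory 111≥31, network 16≥10).
S6: not dominated (best memory).
S7: not dominated.
S8: not dominated (best network).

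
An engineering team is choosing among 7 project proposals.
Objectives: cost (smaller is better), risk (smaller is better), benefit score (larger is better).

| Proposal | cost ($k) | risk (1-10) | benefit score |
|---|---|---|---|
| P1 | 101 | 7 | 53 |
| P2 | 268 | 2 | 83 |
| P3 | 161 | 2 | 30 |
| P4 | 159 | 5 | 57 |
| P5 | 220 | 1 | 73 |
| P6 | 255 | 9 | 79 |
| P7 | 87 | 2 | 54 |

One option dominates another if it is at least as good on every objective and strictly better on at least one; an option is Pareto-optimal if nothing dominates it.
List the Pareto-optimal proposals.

P1: dominated by P7 (cost 87≤101, risk 2≤7, benefit score 54≥53).
P2: not dominated (best benefit score).
P3: dominated by P7 (cost 87≤161, risk 2≤2, benefit score 54≥30).
P4: not dominated.
P5: not dominated (best risk).
P6: not dominated.
P7: not dominated (best cost).

P2, P4, P5, P6, P7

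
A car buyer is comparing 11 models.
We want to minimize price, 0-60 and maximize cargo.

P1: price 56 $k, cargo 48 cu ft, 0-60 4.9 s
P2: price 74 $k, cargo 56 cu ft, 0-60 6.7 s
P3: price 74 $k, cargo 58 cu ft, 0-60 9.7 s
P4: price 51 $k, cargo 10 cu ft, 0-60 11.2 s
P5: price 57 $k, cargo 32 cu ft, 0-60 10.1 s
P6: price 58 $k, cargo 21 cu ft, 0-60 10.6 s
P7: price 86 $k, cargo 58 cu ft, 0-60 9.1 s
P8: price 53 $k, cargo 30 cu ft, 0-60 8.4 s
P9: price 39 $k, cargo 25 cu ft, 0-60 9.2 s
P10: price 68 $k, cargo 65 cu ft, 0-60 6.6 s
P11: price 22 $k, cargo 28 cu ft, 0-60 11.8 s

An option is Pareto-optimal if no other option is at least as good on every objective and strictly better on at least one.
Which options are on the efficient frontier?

P1, P8, P9, P10, P11

P1: not dominated (best 0-60).
P2: dominated by P10 (price 68≤74, cargo 65≥56, 0-60 6.6≤6.7).
P3: dominated by P10 (price 68≤74, cargo 65≥58, 0-60 6.6≤9.7).
P4: dominated by P9 (price 39≤51, cargo 25≥10, 0-60 9.2≤11.2).
P5: dominated by P1 (price 56≤57, cargo 48≥32, 0-60 4.9≤10.1).
P6: dominated by P1 (price 56≤58, cargo 48≥21, 0-60 4.9≤10.6).
P7: dominated by P10 (price 68≤86, cargo 65≥58, 0-60 6.6≤9.1).
P8: not dominated.
P9: not dominated.
P10: not dominated (best cargo).
P11: not dominated (best price).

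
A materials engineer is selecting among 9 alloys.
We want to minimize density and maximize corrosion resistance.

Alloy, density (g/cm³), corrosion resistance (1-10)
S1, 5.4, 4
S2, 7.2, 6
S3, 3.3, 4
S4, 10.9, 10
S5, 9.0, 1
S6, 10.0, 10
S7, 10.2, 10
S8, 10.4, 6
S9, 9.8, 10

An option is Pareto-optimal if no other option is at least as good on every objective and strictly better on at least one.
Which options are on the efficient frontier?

S2, S3, S9

S1: dominated by S3 (density 3.3≤5.4, corrosion resistance 4≥4).
S2: not dominated.
S3: not dominated (best density).
S4: dominated by S6 (density 10.0≤10.9, corrosion resistance 10≥10).
S5: dominated by S1 (density 5.4≤9.0, corrosion resistance 4≥1).
S6: dominated by S9 (density 9.8≤10.0, corrosion resistance 10≥10).
S7: dominated by S6 (density 10.0≤10.2, corrosion resistance 10≥10).
S8: dominated by S2 (density 7.2≤10.4, corrosion resistance 6≥6).
S9: not dominated.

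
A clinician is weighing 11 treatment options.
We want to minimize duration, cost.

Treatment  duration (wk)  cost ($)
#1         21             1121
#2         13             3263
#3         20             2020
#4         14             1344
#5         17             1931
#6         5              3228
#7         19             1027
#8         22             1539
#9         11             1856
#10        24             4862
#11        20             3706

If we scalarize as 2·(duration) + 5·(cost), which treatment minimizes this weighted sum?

#1: 2·21 + 5·1121 = 5647
#2: 2·13 + 5·3263 = 16341
#3: 2·20 + 5·2020 = 10140
#4: 2·14 + 5·1344 = 6748
#5: 2·17 + 5·1931 = 9689
#6: 2·5 + 5·3228 = 16150
#7: 2·19 + 5·1027 = 5173
#8: 2·22 + 5·1539 = 7739
#9: 2·11 + 5·1856 = 9302
#10: 2·24 + 5·4862 = 24358
#11: 2·20 + 5·3706 = 18570
Lowest: #7 at 5173.

#7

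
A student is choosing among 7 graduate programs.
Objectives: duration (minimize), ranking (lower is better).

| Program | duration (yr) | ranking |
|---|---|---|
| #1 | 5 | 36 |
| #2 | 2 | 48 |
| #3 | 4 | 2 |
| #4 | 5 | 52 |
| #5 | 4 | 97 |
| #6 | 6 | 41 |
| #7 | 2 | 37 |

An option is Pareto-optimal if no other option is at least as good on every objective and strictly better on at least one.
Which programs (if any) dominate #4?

#1, #2, #3, #7

#1: duration 5≤5, ranking 36≤52 — dominates #4.
#2: duration 2≤5, ranking 48≤52 — dominates #4.
#3: duration 4≤5, ranking 2≤52 — dominates #4.
#7: duration 2≤5, ranking 37≤52 — dominates #4.
Others (#5, #6) are each worse than #4 on at least one objective.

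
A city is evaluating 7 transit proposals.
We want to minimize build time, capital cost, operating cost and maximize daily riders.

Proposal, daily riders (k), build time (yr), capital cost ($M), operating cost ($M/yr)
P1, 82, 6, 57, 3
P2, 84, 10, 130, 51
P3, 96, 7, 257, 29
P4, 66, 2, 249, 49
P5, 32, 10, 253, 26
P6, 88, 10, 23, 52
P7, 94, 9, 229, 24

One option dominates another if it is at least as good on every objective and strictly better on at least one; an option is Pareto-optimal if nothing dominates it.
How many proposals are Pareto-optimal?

6

P1: not dominated (best operating cost).
P2: not dominated.
P3: not dominated (best daily riders).
P4: not dominated (best build time).
P5: dominated by P1 (daily riders 82≥32, build time 6≤10, capital cost 57≤253, operating cost 3≤26).
P6: not dominated (best capital cost).
P7: not dominated.
Pareto-optimal: P1, P2, P3, P4, P6, P7 → 6.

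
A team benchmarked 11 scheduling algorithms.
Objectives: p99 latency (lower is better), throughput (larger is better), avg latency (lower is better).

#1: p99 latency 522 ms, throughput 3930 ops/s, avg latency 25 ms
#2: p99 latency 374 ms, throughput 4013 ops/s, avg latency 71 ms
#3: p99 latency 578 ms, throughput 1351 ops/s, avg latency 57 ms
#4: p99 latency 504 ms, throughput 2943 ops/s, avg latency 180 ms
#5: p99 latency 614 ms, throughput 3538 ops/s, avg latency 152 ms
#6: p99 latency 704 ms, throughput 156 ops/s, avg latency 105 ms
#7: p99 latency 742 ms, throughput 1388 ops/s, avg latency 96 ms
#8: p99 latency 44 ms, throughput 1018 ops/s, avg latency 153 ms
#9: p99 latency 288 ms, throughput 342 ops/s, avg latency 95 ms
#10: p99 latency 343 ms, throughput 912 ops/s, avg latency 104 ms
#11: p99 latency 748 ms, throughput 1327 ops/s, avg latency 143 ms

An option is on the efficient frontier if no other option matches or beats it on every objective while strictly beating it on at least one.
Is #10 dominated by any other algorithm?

#1: worse on p99 latency (522 vs 343).
#2: worse on p99 latency (374 vs 343).
#3: worse on p99 latency (578 vs 343).
#4: worse on p99 latency (504 vs 343).
#5: worse on p99 latency (614 vs 343).
#6: worse on p99 latency (704 vs 343).
#7: worse on p99 latency (742 vs 343).
#8: worse on avg latency (153 vs 104).
#9: worse on throughput (342 vs 912).
#11: worse on p99 latency (748 vs 343).
No option is at least as good as #10 on every objective and strictly better on one.

No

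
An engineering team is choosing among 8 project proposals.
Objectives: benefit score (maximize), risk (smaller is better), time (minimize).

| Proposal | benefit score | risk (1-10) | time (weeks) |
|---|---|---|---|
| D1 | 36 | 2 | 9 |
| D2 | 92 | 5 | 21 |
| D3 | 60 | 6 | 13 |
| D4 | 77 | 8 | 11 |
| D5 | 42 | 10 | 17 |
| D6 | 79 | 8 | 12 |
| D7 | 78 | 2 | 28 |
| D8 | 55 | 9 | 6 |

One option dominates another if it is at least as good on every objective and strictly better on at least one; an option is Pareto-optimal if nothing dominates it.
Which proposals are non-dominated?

D1, D2, D3, D4, D6, D7, D8

D1: not dominated.
D2: not dominated (best benefit score).
D3: not dominated.
D4: not dominated.
D5: dominated by D3 (benefit score 60≥42, risk 6≤10, time 13≤17).
D6: not dominated.
D7: not dominated.
D8: not dominated (best time).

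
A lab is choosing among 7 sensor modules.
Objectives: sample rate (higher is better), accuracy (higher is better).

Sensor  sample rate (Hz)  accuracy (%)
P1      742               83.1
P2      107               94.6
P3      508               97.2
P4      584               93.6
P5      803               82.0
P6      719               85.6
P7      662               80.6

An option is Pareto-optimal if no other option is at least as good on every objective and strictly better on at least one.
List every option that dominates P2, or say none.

P3

P3: sample rate 508≥107, accuracy 97.2≥94.6 — dominates P2.
Others (P1, P4, P5, P6, P7) are each worse than P2 on at least one objective.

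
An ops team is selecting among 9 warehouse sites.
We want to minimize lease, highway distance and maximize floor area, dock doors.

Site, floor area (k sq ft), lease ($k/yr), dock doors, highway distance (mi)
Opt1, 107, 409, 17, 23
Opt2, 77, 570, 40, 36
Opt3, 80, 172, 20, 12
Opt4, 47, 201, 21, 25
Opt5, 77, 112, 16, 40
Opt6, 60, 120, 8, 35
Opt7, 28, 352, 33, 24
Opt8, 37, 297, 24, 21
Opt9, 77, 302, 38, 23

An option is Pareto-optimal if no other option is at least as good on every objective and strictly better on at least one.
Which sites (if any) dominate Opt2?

none

Opt1: worse on dock doors (17 vs 40).
Opt3: worse on dock doors (20 vs 40).
Opt4: worse on floor area (47 vs 77).
Opt5: worse on dock doors (16 vs 40).
Opt6: worse on floor area (60 vs 77).
Opt7: worse on floor area (28 vs 77).
Opt8: worse on floor area (37 vs 77).
Opt9: worse on dock doors (38 vs 40).
No option dominates Opt2.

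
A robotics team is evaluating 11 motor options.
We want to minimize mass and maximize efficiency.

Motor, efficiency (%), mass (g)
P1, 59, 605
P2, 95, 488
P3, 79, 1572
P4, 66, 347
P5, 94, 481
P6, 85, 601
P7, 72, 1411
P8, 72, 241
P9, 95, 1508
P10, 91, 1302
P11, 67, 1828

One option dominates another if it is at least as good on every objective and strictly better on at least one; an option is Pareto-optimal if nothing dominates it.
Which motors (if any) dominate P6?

P2: efficiency 95≥85, mass 488≤601 — dominates P6.
P5: efficiency 94≥85, mass 481≤601 — dominates P6.
Others (P1, P3, P4, P7, P8, P9, P10, P11) are each worse than P6 on at least one objective.

P2, P5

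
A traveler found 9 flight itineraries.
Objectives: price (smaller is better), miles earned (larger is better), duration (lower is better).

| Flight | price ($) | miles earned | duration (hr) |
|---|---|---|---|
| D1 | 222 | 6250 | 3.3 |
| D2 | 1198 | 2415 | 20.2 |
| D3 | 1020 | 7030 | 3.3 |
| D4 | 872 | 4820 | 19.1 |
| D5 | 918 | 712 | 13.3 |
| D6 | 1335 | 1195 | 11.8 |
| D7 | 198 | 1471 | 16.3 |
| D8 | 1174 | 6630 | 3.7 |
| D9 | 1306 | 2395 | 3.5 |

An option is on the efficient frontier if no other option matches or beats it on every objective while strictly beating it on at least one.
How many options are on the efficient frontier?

3

D1: not dominated.
D2: dominated by D1 (price 222≤1198, miles earned 6250≥2415, duration 3.3≤20.2).
D3: not dominated (best miles earned).
D4: dominated by D1 (price 222≤872, miles earned 6250≥4820, duration 3.3≤19.1).
D5: dominated by D1 (price 222≤918, miles earned 6250≥712, duration 3.3≤13.3).
D6: dominated by D1 (price 222≤1335, miles earned 6250≥1195, duration 3.3≤11.8).
D7: not dominated (best price).
D8: dominated by D3 (price 1020≤1174, miles earned 7030≥6630, duration 3.3≤3.7).
D9: dominated by D1 (price 222≤1306, miles earned 6250≥2395, duration 3.3≤3.5).
Pareto-optimal: D1, D3, D7 → 3.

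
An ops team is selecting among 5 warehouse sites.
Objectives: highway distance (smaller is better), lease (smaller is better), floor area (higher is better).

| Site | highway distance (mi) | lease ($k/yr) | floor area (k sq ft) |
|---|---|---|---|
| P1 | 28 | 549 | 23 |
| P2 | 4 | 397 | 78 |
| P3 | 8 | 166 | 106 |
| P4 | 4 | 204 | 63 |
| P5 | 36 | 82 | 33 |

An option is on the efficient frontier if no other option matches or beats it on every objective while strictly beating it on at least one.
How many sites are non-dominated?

4

P1: dominated by P2 (highway distance 4≤28, lease 397≤549, floor area 78≥23).
P2: not dominated.
P3: not dominated (best floor area).
P4: not dominated.
P5: not dominated (best lease).
Pareto-optimal: P2, P3, P4, P5 → 4.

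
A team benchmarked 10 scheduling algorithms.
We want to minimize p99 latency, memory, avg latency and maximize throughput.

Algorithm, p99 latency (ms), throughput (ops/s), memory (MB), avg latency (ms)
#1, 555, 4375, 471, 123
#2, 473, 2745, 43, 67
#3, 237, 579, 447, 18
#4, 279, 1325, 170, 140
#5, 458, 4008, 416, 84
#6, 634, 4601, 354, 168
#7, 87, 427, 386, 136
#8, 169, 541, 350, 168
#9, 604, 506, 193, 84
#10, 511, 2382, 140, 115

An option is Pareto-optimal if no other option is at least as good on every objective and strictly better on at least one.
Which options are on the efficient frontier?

#1: not dominated.
#2: not dominated (best memory).
#3: not dominated (best avg latency).
#4: not dominated.
#5: not dominated.
#6: not dominated (best throughput).
#7: not dominated (best p99 latency).
#8: not dominated.
#9: dominated by #2 (p99 latency 473≤604, throughput 2745≥506, memory 43≤193, avg latency 67≤84).
#10: dominated by #2 (p99 latency 473≤511, throughput 2745≥2382, memory 43≤140, avg latency 67≤115).

#1, #2, #3, #4, #5, #6, #7, #8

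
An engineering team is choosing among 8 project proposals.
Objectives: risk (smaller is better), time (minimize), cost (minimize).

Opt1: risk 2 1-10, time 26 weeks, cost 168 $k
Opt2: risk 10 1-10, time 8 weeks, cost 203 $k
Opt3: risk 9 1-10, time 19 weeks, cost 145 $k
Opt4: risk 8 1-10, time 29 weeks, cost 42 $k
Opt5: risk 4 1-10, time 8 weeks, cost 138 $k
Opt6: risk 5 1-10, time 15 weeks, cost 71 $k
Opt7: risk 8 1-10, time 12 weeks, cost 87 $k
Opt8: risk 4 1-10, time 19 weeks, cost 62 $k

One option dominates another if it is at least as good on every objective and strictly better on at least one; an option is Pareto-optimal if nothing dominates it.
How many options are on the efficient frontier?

Opt1: not dominated (best risk).
Opt2: dominated by Opt5 (risk 4≤10, time 8≤8, cost 138≤203).
Opt3: dominated by Opt5 (risk 4≤9, time 8≤19, cost 138≤145).
Opt4: not dominated (best cost).
Opt5: not dominated.
Opt6: not dominated.
Opt7: not dominated.
Opt8: not dominated.
Pareto-optimal: Opt1, Opt4, Opt5, Opt6, Opt7, Opt8 → 6.

6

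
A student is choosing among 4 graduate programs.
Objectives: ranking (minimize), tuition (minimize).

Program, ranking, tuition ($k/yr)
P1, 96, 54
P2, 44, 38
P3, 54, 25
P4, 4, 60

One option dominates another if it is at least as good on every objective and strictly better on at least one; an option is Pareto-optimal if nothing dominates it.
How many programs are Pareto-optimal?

P1: dominated by P2 (ranking 44≤96, tuition 38≤54).
P2: not dominated.
P3: not dominated (best tuition).
P4: not dominated (best ranking).
Pareto-optimal: P2, P3, P4 → 3.

3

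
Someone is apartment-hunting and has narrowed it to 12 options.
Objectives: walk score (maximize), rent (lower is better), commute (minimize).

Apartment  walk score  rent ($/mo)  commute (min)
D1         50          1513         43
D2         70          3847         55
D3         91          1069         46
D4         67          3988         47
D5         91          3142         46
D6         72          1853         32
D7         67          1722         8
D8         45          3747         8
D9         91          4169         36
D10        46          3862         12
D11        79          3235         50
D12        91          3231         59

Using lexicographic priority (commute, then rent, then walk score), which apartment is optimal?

First minimize commute: best is 8, kept {D7, D8}.
Then minimize rent: best is 1722, kept {D7}.

D7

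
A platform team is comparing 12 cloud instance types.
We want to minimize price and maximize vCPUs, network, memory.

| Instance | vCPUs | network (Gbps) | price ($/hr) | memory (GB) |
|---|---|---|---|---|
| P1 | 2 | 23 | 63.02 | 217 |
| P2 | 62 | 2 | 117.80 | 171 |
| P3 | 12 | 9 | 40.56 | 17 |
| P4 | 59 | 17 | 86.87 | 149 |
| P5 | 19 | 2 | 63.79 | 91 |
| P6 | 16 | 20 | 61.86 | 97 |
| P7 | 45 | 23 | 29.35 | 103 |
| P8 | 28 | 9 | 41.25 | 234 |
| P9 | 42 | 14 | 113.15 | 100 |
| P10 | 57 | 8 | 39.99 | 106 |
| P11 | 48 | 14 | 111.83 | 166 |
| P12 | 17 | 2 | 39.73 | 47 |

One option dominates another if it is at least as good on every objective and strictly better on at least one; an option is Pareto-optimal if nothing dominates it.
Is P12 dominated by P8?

No

P8 vs P12: P8 is worse on price (41.25 vs 39.73), so it does not dominate P12.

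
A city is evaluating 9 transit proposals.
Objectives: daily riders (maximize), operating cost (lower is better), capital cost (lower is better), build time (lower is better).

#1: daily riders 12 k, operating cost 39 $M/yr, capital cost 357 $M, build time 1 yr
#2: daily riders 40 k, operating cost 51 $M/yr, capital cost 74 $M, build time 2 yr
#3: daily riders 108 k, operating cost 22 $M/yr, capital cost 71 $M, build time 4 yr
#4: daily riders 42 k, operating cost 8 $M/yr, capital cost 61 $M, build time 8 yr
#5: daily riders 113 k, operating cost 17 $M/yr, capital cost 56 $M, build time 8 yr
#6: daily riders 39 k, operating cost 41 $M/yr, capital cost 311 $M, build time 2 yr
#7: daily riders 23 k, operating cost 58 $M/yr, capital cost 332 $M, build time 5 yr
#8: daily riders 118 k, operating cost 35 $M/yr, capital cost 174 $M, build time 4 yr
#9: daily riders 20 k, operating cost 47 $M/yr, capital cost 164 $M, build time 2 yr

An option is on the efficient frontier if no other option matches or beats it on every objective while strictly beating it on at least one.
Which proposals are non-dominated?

#1, #2, #3, #4, #5, #6, #8, #9

#1: not dominated (best build time).
#2: not dominated.
#3: not dominated.
#4: not dominated (best operating cost).
#5: not dominated (best capital cost).
#6: not dominated.
#7: dominated by #2 (daily riders 40≥23, operating cost 51≤58, capital cost 74≤332, build time 2≤5).
#8: not dominated (best daily riders).
#9: not dominated.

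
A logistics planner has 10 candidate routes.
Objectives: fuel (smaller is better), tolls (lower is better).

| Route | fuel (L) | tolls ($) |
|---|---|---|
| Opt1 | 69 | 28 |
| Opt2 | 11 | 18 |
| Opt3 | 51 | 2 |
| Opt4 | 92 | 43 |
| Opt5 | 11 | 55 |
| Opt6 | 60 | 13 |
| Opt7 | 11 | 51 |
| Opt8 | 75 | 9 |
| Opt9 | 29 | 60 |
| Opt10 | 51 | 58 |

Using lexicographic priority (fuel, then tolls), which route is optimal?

Opt2

First minimize fuel: best is 11, kept {Opt2, Opt5, Opt7}.
Then minimize tolls: best is 18, kept {Opt2}.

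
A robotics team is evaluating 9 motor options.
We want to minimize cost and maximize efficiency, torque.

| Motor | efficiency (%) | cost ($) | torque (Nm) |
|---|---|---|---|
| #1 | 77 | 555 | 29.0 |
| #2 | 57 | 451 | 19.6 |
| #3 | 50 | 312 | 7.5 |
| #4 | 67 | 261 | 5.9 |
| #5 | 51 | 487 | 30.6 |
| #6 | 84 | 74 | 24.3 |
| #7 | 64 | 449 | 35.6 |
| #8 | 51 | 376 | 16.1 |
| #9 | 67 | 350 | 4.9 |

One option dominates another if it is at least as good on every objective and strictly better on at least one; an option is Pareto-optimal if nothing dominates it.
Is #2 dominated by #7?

#7 vs #2: efficiency 64≥57, cost 449≤451, torque 35.6≥19.6 — #7 is at least as good on every objective with at least one strict improvement.

Yes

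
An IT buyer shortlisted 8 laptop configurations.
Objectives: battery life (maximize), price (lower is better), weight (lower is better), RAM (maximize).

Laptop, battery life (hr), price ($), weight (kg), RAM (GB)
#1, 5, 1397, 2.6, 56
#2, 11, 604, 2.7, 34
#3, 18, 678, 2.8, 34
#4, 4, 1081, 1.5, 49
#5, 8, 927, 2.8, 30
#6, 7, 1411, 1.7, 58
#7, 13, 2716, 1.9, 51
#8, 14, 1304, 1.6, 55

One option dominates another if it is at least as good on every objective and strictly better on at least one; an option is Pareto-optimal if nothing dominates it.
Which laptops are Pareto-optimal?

#1, #2, #3, #4, #6, #8

#1: not dominated.
#2: not dominated (best price).
#3: not dominated (best battery life).
#4: not dominated (best weight).
#5: dominated by #2 (battery life 11≥8, price 604≤927, weight 2.7≤2.8, RAM 34≥30).
#6: not dominated (best RAM).
#7: dominated by #8 (battery life 14≥13, price 1304≤2716, weight 1.6≤1.9, RAM 55≥51).
#8: not dominated.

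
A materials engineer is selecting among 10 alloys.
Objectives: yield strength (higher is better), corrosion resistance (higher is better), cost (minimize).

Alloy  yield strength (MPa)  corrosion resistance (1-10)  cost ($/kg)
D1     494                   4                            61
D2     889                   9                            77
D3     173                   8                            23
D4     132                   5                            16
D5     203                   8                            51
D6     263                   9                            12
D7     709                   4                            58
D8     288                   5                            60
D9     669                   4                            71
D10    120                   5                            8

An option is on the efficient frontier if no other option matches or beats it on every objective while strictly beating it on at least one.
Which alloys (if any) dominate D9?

D7

D7: yield strength 709≥669, corrosion resistance 4≥4, cost 58≤71 — dominates D9.
Others (D1, D2, D3, D4, D5, D6, D8, D10) are each worse than D9 on at least one objective.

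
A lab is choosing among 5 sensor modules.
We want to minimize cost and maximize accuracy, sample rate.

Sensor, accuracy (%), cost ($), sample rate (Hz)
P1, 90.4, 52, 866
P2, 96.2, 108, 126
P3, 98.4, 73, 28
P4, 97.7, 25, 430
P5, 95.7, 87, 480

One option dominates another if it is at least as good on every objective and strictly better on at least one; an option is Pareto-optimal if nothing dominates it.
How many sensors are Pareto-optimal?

P1: not dominated (best sample rate).
P2: dominated by P4 (accuracy 97.7≥96.2, cost 25≤108, sample rate 430≥126).
P3: not dominated (best accuracy).
P4: not dominated (best cost).
P5: not dominated.
Pareto-optimal: P1, P3, P4, P5 → 4.

4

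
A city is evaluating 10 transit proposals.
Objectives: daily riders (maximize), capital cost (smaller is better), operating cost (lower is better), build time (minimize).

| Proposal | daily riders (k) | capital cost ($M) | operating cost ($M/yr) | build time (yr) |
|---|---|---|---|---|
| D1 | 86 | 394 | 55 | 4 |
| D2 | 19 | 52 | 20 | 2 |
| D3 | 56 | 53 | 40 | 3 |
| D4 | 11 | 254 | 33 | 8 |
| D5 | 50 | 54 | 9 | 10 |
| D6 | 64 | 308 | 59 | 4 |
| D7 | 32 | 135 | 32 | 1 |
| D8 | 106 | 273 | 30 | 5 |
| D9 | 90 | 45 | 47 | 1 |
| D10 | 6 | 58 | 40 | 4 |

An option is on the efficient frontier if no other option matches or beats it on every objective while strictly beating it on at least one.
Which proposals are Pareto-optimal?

D2, D3, D5, D7, D8, D9

D1: dominated by D9 (daily riders 90≥86, capital cost 45≤394, operating cost 47≤55, build time 1≤4).
D2: not dominated.
D3: not dominated.
D4: dominated by D2 (daily riders 19≥11, capital cost 52≤254, operating cost 20≤33, build time 2≤8).
D5: not dominated (best operating cost).
D6: dominated by D9 (daily riders 90≥64, capital cost 45≤308, operating cost 47≤59, build time 1≤4).
D7: not dominated.
D8: not dominated (best daily riders).
D9: not dominated (best capital cost).
D10: dominated by D2 (daily riders 19≥6, capital cost 52≤58, operating cost 20≤40, build time 2≤4).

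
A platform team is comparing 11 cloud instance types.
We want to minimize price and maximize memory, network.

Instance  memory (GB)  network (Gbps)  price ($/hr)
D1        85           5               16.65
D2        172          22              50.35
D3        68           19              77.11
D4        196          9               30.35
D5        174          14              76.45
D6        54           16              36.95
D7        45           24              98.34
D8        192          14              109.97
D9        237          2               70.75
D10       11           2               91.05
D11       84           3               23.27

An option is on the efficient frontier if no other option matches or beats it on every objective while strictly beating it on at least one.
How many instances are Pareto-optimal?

D1: not dominated (best price).
D2: not dominated.
D3: dominated by D2 (memory 172≥68, network 22≥19, price 50.35≤77.11).
D4: not dominated.
D5: not dominated.
D6: not dominated.
D7: not dominated (best network).
D8: not dominated.
D9: not dominated (best memory).
D10: dominated by D1 (memory 85≥11, network 5≥2, price 16.65≤91.05).
D11: dominated by D1 (memory 85≥84, network 5≥3, price 16.65≤23.27).
Pareto-optimal: D1, D2, D4, D5, D6, D7, D8, D9 → 8.

8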